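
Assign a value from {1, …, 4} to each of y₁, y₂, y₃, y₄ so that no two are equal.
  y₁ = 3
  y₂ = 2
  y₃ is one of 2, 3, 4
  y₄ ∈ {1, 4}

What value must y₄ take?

1

y₁ has just one choice, so y₁ = 3. So y₃ can't be 3.
y₂ has just one choice, so y₂ = 2. So y₃ can't be 2.
y₃'s domain is down to {4}, so y₃ = 4. Remove 4 from y₄.
So y₄ = 1.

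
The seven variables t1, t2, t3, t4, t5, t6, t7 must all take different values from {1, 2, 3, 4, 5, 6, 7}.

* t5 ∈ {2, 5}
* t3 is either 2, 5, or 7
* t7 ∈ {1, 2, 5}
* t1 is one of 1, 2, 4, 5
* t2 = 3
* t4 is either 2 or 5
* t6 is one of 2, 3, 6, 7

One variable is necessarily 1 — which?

t7

t2's domain is down to {3}, so t2 = 3. Remove 3 from t6.
The 6 still-open variables draw from only 6 values {1, 2, 4, 5, 6, 7}, so each is used; only t1 can be 4, hence t1 = 4.
Among the 5 still-open variables, 1 fits only t7 (and all 5 values in {1, 2, 5, 6, 7} must be used), so t7 = 1.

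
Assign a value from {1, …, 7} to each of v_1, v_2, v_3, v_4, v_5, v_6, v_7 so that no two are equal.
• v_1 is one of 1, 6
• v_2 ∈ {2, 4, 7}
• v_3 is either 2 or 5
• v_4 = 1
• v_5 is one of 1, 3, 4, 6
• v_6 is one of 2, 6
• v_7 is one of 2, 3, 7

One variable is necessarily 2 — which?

v_6

v_4 has just one choice, so v_4 = 1. Remove 1 from v_1, v_5.
v_1 has just one choice, so v_1 = 6. So v_5, v_6 can't be 6.
So 2 goes to v_6.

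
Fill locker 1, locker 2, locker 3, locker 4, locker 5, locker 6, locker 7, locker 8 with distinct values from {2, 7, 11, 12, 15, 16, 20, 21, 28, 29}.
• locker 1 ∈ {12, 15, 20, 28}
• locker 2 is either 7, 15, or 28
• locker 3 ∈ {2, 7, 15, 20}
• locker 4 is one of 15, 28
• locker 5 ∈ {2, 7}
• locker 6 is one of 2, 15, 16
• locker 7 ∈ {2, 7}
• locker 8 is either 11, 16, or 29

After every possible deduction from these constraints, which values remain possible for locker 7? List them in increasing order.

locker 5 and locker 7 share exactly the 2 values {2, 7}; by pigeonhole those values go to them, so strike 2, 7 from locker 2, locker 3, locker 6.
The 2 variables locker 2 and locker 4 are confined to {15, 28}, which locks those values in; drop them from locker 1, locker 3, locker 6.
locker 3 has just one choice, so locker 3 = 20. Remove 20 from locker 1.
locker 6's domain is down to {16}, so locker 6 = 16. Strike 16 from locker 8.
locker 1's domain is down to {12}, so locker 1 = 12.
No further eliminations apply; locker 7 can still be any of 2, 7.

2, 7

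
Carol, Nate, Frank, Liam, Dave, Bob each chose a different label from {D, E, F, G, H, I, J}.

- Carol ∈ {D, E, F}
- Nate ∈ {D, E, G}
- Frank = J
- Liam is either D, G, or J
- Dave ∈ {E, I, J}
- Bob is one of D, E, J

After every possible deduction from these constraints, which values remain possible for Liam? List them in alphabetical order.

D, G

Frank must be J (only option left). Strike J from Liam, Dave, Bob.
The 5 still-open variables together cover exactly {D, E, F, G, I} — 5 values for 5 variables — and F appears only in Carol's list, so Carol = F.
Among the 4 still-open variables, I fits only Dave (and all 4 values in {D, E, G, I} must be used), so Dave = I.
No further eliminations apply; Liam can still be any of D, G.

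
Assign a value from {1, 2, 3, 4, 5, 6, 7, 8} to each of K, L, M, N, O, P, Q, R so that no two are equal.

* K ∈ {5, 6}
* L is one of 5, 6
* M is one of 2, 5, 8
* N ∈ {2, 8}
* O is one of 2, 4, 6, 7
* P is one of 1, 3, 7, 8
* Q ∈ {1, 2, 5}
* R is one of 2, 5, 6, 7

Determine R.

7

The 8 variables draw from only 8 values {1, 2, 3, 4, 5, 6, 7, 8}, so each is used; only P can be 3, hence P = 3.
Among the 7 still-open variables, 1 fits only Q (and all 7 values in {1, 2, 4, 5, 6, 7, 8} must be used), so Q = 1.
The 6 still-open variables draw from only 6 values {2, 4, 5, 6, 7, 8}, so each is used; only O can be 4, hence O = 4.
Among the 5 still-open variables, 7 fits only R (and all 5 values in {2, 5, 6, 7, 8} must be used), so R = 7.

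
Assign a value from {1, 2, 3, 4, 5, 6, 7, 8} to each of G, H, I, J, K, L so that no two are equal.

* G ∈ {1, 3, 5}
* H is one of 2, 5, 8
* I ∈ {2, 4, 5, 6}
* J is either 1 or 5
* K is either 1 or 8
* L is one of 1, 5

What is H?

J and L share exactly the 2 values {1, 5}; by pigeonhole those values go to them, so strike 1, 5 from G, H, I, K.
G must be 3 (only option left).
K must be 8 (only option left). So H can't be 8.
So H = 2.

2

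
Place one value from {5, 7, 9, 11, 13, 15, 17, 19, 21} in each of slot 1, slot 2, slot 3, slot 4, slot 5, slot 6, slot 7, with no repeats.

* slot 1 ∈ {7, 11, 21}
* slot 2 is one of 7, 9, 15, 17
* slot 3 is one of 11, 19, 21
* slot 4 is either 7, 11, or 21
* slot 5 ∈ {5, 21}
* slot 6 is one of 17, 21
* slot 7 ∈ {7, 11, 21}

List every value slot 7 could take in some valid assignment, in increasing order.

7, 11, 21

slot 1, slot 4, slot 7 share exactly the 3 values {7, 11, 21}; by pigeonhole those values go to them, so strike 7, 11, 21 from slot 2, slot 3, slot 5, slot 6.
slot 3 must be 19 (only option left).
slot 5 must be 5 (only option left).
slot 6 must be 17 (only option left). Remove 17 from slot 2.
No further eliminations apply; slot 7 can still be any of 7, 11, 21.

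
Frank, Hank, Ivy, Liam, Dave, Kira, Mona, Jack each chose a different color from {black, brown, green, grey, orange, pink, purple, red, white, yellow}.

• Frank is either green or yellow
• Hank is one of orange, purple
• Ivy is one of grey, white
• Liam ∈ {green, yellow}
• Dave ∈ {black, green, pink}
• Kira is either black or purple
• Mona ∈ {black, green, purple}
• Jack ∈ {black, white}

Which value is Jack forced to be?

The 8 variables together cover exactly {black, green, grey, orange, pink, purple, white, yellow} — 8 values for 8 variables — and grey appears only in Ivy's list, so Ivy = grey.
The 7 still-open variables together cover exactly {black, green, orange, pink, purple, white, yellow} — 7 values for 7 variables — and orange appears only in Hank's list, so Hank = orange.
The 6 still-open variables together cover exactly {black, green, pink, purple, white, yellow} — 6 values for 6 variables — and pink appears only in Dave's list, so Dave = pink.
The 5 still-open variables draw from only 5 values {black, green, purple, white, yellow}, so each is used; only Jack can be white, hence Jack = white.

white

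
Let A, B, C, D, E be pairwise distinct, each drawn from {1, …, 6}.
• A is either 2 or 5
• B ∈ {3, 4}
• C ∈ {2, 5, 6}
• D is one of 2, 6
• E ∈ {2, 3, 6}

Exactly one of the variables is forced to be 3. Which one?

Among the 5 variables, 4 fits only B (and all 5 values in {2, 3, 4, 5, 6} must be used), so B = 4.
Among the 4 still-open variables, 3 fits only E (and all 4 values in {2, 3, 5, 6} must be used), so E = 3.

E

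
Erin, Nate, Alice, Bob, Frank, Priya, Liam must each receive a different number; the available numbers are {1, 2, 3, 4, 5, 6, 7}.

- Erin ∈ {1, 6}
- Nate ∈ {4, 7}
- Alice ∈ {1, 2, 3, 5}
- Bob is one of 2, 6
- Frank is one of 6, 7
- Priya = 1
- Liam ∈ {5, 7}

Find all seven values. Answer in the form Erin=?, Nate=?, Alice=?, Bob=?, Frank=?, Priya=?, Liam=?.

Erin=6, Nate=4, Alice=3, Bob=2, Frank=7, Priya=1, Liam=5

Priya's domain is down to {1}, so Priya = 1. Strike 1 from Erin, Alice.
Erin's domain is down to {6}, so Erin = 6. Strike 6 from Bob, Frank.
Bob's domain is down to {2}, so Bob = 2. Remove 2 from Alice.
Frank has just one choice, so Frank = 7. Eliminate 7 elsewhere: Nate, Liam.
Liam must be 5 (only option left). So Alice can't be 5.
That leaves Nate = 4.
Alice must be 3 (only option left).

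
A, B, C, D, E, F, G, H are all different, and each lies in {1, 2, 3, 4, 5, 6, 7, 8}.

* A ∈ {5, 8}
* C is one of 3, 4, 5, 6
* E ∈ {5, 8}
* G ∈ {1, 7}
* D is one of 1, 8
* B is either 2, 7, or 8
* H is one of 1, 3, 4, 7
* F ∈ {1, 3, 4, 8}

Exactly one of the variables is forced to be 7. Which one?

G

The 8 variables together cover exactly {1, 2, 3, 4, 5, 6, 7, 8} — 8 values for 8 variables — and 2 appears only in B's list, so B = 2.
The 7 still-open variables together cover exactly {1, 3, 4, 5, 6, 7, 8} — 7 values for 7 variables — and 6 appears only in C's list, so C = 6.
The 2 variables A and E are confined to {5, 8}, which locks those values in; drop them from D, F.
D must be 1 (only option left). Remove 1 from F, G, H.
So 7 goes to G.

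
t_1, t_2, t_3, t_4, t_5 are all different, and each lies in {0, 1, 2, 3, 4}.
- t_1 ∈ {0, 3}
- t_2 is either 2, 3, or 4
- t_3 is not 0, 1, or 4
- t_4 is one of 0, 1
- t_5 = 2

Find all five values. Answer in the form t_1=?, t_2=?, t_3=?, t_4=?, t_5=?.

t_1=0, t_2=4, t_3=3, t_4=1, t_5=2

t_5 has just one choice, so t_5 = 2. Remove 2 from t_2, t_3.
That leaves t_3 = 3. Remove 3 from t_1, t_2.
That leaves t_1 = 0. Eliminate 0 elsewhere: t_4.
That leaves t_2 = 4.
That leaves t_4 = 1.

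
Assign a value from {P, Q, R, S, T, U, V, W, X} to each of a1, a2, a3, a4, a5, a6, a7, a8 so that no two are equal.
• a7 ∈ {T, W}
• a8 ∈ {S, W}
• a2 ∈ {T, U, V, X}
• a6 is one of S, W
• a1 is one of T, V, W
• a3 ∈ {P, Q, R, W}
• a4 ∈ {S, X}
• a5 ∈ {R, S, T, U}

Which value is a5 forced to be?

a6 and a8 between them cover only {S, W} — a naked pair. Remove those values from a1, a3, a4, a5, a7.
That leaves a4 = X. Remove X from a2.
a7 has just one choice, so a7 = T. Strike T from a1, a2, a5.
That leaves a1 = V. Eliminate V elsewhere: a2.
That leaves a2 = U. Strike U from a5.
So a5 = R.

R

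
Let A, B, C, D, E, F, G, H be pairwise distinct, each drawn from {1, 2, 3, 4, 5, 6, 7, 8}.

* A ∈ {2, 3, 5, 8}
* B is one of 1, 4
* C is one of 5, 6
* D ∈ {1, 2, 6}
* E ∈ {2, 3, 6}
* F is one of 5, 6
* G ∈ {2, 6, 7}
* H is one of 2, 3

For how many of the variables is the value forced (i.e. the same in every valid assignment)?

4

The 8 variables draw from only 8 values {1, 2, 3, 4, 5, 6, 7, 8}, so each is used; only B can be 4, hence B = 4.
The 7 still-open variables draw from only 7 values {1, 2, 3, 5, 6, 7, 8}, so each is used; only D can be 1, hence D = 1.
The 6 still-open variables draw from only 6 values {2, 3, 5, 6, 7, 8}, so each is used; only G can be 7, hence G = 7.
Among the 5 still-open variables, 8 fits only A (and all 5 values in {2, 3, 5, 6, 8} must be used), so A = 8.
The 2 variables C and F are confined to {5, 6}, which locks those values in; drop them from E.
Determined: A=8, B=4, D=1, G=7. The other variables each still have more than one consistent value. That makes 4.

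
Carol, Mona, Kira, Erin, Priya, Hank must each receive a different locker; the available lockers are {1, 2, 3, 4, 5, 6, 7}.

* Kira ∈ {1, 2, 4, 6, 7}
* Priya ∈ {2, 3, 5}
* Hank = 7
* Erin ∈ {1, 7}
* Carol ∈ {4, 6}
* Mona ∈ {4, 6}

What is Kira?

Hank must be 7 (only option left). Remove 7 from Kira, Erin.
Erin's domain is down to {1}, so Erin = 1. Eliminate 1 elsewhere: Kira.
Carol and Mona share exactly the 2 values {4, 6}; by pigeonhole those values go to them, so strike 4, 6 from Kira.
So Kira = 2.

2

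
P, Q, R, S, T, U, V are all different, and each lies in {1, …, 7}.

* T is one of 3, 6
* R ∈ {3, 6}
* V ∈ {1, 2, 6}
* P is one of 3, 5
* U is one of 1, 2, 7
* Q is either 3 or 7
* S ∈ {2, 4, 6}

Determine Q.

7

Among the 7 variables, 4 fits only S (and all 7 values in {1, 2, 3, 4, 5, 6, 7} must be used), so S = 4.
The 6 still-open variables together cover exactly {1, 2, 3, 5, 6, 7} — 6 values for 6 variables — and 5 appears only in P's list, so P = 5.
R and T between them cover only {3, 6} — a naked pair. Remove those values from Q, V.
So Q = 7.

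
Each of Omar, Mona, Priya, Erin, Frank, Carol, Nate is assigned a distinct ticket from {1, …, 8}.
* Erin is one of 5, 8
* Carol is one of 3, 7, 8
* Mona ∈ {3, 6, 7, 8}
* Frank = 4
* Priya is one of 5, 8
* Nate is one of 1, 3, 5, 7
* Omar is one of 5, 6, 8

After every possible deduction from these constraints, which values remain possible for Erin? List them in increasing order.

Frank has just one choice, so Frank = 4.
The 6 still-open variables draw from only 6 values {1, 3, 5, 6, 7, 8}, so each is used; only Nate can be 1, hence Nate = 1.
Priya and Erin share exactly the 2 values {5, 8}; by pigeonhole those values go to them, so strike 5, 8 from Omar, Mona, Carol.
Omar's domain is down to {6}, so Omar = 6. Remove 6 from Mona.
No further eliminations apply; Erin can still be any of 5, 8.

5, 8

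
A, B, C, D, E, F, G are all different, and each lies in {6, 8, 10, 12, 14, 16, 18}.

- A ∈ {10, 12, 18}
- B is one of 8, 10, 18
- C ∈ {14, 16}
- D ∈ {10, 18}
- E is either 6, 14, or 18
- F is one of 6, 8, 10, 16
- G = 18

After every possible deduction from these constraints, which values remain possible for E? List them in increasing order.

G's domain is down to {18}, so G = 18. Eliminate 18 elsewhere: A, B, D, E.
That leaves D = 10. Strike 10 from A, B, F.
A must be 12 (only option left).
B has just one choice, so B = 8. Strike 8 from F.
No further eliminations apply; E can still be any of 6, 14.

6, 14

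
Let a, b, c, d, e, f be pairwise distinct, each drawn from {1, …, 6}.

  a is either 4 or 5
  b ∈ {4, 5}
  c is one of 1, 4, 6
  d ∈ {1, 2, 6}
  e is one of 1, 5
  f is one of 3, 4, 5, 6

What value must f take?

3

Among the 6 variables, 2 fits only d (and all 6 values in {1, 2, 3, 4, 5, 6} must be used), so d = 2.
The 5 still-open variables draw from only 5 values {1, 3, 4, 5, 6}, so each is used; only f can be 3, hence f = 3.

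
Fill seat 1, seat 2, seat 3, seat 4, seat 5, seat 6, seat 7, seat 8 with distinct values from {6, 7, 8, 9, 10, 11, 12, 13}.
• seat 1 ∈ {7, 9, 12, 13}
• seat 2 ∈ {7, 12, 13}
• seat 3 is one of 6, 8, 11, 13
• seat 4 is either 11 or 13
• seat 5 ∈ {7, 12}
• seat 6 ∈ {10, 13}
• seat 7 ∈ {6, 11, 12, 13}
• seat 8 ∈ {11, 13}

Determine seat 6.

10

The 8 variables together cover exactly {6, 7, 8, 9, 10, 11, 12, 13} — 8 values for 8 variables — and 8 appears only in seat 3's list, so seat 3 = 8.
The 7 still-open variables draw from only 7 values {6, 7, 9, 10, 11, 12, 13}, so each is used; only seat 7 can be 6, hence seat 7 = 6.
Among the 6 still-open variables, 9 fits only seat 1 (and all 6 values in {7, 9, 10, 11, 12, 13} must be used), so seat 1 = 9.
Among the 5 still-open variables, 10 fits only seat 6 (and all 5 values in {7, 10, 11, 12, 13} must be used), so seat 6 = 10.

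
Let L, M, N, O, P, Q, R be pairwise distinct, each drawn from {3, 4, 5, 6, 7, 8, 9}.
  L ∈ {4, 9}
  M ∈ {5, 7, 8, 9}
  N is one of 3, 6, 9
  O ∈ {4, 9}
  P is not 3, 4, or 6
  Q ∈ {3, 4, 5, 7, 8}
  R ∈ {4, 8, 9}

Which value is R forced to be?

8

The 7 variables together cover exactly {3, 4, 5, 6, 7, 8, 9} — 7 values for 7 variables — and 6 appears only in N's list, so N = 6.
The 6 still-open variables together cover exactly {3, 4, 5, 7, 8, 9} — 6 values for 6 variables — and 3 appears only in Q's list, so Q = 3.
L and O share exactly the 2 values {4, 9}; by pigeonhole those values go to them, so strike 4, 9 from M, P, R.
So R = 8.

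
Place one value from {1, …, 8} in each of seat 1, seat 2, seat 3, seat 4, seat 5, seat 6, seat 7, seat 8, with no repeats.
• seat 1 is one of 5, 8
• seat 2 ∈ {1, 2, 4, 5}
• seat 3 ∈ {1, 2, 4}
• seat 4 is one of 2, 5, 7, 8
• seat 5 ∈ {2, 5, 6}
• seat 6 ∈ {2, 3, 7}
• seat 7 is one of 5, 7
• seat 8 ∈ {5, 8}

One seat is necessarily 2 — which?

The 8 variables draw from only 8 values {1, 2, 3, 4, 5, 6, 7, 8}, so each is used; only seat 6 can be 3, hence seat 6 = 3.
Among the 7 still-open variables, 6 fits only seat 5 (and all 7 values in {1, 2, 4, 5, 6, 7, 8} must be used), so seat 5 = 6.
The 2 variables seat 1 and seat 8 are confined to {5, 8}, which locks those values in; drop them from seat 2, seat 4, seat 7.
seat 7's domain is down to {7}, so seat 7 = 7. Eliminate 7 elsewhere: seat 4.
So 2 goes to seat 4.

seat 4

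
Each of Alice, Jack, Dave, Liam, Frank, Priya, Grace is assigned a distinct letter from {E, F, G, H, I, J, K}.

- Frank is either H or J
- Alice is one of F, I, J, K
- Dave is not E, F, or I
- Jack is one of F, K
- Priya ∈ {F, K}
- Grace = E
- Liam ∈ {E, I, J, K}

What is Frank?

H

Grace must be E (only option left). Eliminate E elsewhere: Liam.
Among the 6 still-open variables, G fits only Dave (and all 6 values in {F, G, H, I, J, K} must be used), so Dave = G.
The 5 still-open variables draw from only 5 values {F, H, I, J, K}, so each is used; only Frank can be H, hence Frank = H.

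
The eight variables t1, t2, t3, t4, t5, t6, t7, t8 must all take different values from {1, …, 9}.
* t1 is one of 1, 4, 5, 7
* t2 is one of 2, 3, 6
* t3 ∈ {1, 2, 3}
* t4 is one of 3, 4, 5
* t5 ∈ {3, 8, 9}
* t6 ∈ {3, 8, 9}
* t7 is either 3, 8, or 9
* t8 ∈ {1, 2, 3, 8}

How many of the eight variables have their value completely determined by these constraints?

1

t5, t6, t7 share exactly the 3 values {3, 8, 9}; by pigeonhole those values go to them, so strike 3, 8, 9 from t2, t3, t4, t8.
t3 and t8 between them cover only {1, 2} — a naked pair. Remove those values from t1, t2.
t2 must be 6 (only option left).
Determined: t2=6. The other variables each still have more than one consistent value. That makes 1.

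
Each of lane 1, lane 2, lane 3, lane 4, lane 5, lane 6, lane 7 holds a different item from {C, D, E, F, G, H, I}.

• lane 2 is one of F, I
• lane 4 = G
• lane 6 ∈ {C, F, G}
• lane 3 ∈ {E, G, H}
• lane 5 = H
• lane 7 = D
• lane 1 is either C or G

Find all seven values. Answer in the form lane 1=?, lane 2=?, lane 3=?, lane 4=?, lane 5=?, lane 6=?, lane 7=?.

lane 4 must be G (only option left). Eliminate G elsewhere: lane 1, lane 3, lane 6.
lane 5's domain is down to {H}, so lane 5 = H. Remove H from lane 3.
lane 7 must be D (only option left).
lane 1 has just one choice, so lane 1 = C. Remove C from lane 6.
lane 3's domain is down to {E}, so lane 3 = E.
lane 6's domain is down to {F}, so lane 6 = F. Strike F from lane 2.
lane 2 has just one choice, so lane 2 = I.

lane 1=C, lane 2=I, lane 3=E, lane 4=G, lane 5=H, lane 6=F, lane 7=D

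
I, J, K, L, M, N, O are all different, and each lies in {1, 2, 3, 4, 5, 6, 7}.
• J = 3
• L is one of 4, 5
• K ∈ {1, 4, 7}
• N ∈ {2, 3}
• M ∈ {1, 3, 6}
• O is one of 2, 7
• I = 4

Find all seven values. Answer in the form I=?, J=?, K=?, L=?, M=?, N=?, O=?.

I must be 4 (only option left). Remove 4 from K, L.
That leaves J = 3. Eliminate 3 elsewhere: M, N.
L's domain is down to {5}, so L = 5.
N must be 2 (only option left). Eliminate 2 elsewhere: O.
O must be 7 (only option left). So K can't be 7.
K has just one choice, so K = 1. So M can't be 1.
M must be 6 (only option left).

I=4, J=3, K=1, L=5, M=6, N=2, O=7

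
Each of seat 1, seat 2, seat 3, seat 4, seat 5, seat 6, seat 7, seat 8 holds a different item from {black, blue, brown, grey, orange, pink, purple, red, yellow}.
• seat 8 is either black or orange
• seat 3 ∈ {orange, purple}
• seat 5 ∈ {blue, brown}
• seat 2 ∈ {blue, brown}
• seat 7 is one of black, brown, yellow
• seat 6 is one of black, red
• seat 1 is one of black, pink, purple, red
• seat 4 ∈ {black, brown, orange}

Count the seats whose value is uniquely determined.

4

The 8 variables together cover exactly {black, blue, brown, orange, pink, purple, red, yellow} — 8 values for 8 variables — and pink appears only in seat 1's list, so seat 1 = pink.
The 7 still-open variables together cover exactly {black, blue, brown, orange, purple, red, yellow} — 7 values for 7 variables — and purple appears only in seat 3's list, so seat 3 = purple.
Among the 6 still-open variables, red fits only seat 6 (and all 6 values in {black, blue, brown, orange, red, yellow} must be used), so seat 6 = red.
The 5 still-open variables together cover exactly {black, blue, brown, orange, yellow} — 5 values for 5 variables — and yellow appears only in seat 7's list, so seat 7 = yellow.
seat 2 and seat 5 share exactly the 2 values {blue, brown}; by pigeonhole those values go to them, so strike blue, brown from seat 4.
Determined: seat 1=pink, seat 3=purple, seat 6=red, seat 7=yellow. The other seats each still have more than one consistent value. That makes 4.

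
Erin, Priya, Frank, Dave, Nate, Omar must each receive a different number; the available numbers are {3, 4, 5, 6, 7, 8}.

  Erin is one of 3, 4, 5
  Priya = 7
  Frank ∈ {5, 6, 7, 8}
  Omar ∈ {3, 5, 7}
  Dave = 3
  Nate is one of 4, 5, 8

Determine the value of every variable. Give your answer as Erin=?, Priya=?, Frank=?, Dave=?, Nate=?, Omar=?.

Priya has just one choice, so Priya = 7. Strike 7 from Frank, Omar.
Dave's domain is down to {3}, so Dave = 3. So Erin, Omar can't be 3.
Omar's domain is down to {5}, so Omar = 5. Strike 5 from Erin, Frank, Nate.
Erin's domain is down to {4}, so Erin = 4. Eliminate 4 elsewhere: Nate.
Nate's domain is down to {8}, so Nate = 8. So Frank can't be 8.
Frank has just one choice, so Frank = 6.

Erin=4, Priya=7, Frank=6, Dave=3, Nate=8, Omar=5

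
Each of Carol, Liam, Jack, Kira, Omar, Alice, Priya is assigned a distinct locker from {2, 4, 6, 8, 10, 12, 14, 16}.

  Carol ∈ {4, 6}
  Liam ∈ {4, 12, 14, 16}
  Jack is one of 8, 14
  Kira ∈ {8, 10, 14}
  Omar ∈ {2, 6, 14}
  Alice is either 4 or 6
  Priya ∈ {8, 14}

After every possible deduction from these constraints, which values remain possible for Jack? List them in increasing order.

8, 14

Carol and Alice between them cover only {4, 6} — a naked pair. Remove those values from Liam, Omar.
The 2 variables Jack and Priya are confined to {8, 14}, which locks those values in; drop them from Liam, Kira, Omar.
Kira has just one choice, so Kira = 10.
Omar must be 2 (only option left).
No further eliminations apply; Jack can still be any of 8, 14.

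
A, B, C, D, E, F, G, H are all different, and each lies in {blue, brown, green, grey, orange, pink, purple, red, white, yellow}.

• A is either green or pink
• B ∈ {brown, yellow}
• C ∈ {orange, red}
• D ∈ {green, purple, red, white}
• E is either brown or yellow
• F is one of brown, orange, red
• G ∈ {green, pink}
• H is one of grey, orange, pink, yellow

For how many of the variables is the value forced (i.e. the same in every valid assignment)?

1

A and G share exactly the 2 values {green, pink}; by pigeonhole those values go to them, so strike green, pink from D, H.
B and E share exactly the 2 values {brown, yellow}; by pigeonhole those values go to them, so strike brown, yellow from F, H.
The 2 variables C and F are confined to {orange, red}, which locks those values in; drop them from D, H.
H's domain is down to {grey}, so H = grey.
Determined: H=grey. The other variables each still have more than one consistent value. That makes 1.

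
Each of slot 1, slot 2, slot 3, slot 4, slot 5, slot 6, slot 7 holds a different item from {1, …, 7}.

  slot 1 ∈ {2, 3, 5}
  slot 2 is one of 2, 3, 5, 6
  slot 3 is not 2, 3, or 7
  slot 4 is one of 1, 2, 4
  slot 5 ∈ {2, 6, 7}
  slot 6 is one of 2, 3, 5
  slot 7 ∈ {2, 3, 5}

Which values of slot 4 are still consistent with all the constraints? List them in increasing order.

1, 4

Among the 7 variables, 7 fits only slot 5 (and all 7 values in {1, 2, 3, 4, 5, 6, 7} must be used), so slot 5 = 7.
slot 1, slot 6, slot 7 share exactly the 3 values {2, 3, 5}; by pigeonhole those values go to them, so strike 2, 3, 5 from slot 2, slot 3, slot 4.
That leaves slot 2 = 6. Remove 6 from slot 3.
No further eliminations apply; slot 4 can still be any of 1, 4.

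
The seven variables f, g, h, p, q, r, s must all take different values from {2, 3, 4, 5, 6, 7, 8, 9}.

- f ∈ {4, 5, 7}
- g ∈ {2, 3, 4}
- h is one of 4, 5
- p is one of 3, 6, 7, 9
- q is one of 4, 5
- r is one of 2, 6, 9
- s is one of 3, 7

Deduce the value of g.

h and q share exactly the 2 values {4, 5}; by pigeonhole those values go to them, so strike 4, 5 from f, g.
That leaves f = 7. So p, s can't be 7.
That leaves s = 3. Strike 3 from g, p.
So g = 2.

2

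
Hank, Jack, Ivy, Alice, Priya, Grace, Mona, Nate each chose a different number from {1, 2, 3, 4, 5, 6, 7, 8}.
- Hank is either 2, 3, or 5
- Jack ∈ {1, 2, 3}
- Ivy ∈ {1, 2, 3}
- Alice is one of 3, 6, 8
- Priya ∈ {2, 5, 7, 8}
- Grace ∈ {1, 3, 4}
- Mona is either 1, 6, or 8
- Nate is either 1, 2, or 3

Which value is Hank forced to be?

Among the 8 variables, 4 fits only Grace (and all 8 values in {1, 2, 3, 4, 5, 6, 7, 8} must be used), so Grace = 4.
Among the 7 still-open variables, 7 fits only Priya (and all 7 values in {1, 2, 3, 5, 6, 7, 8} must be used), so Priya = 7.
Among the 6 still-open variables, 5 fits only Hank (and all 6 values in {1, 2, 3, 5, 6, 8} must be used), so Hank = 5.

5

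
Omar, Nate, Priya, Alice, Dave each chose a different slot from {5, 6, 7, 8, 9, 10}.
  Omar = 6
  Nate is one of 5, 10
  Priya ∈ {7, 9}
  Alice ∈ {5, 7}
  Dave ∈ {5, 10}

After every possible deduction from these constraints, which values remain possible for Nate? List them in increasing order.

5, 10

Omar must be 6 (only option left).
The 4 still-open variables draw from only 4 values {5, 7, 9, 10}, so each is used; only Priya can be 9, hence Priya = 9.
The 3 still-open variables together cover exactly {5, 7, 10} — 3 values for 3 variables — and 7 appears only in Alice's list, so Alice = 7.
No further eliminations apply; Nate can still be any of 5, 10.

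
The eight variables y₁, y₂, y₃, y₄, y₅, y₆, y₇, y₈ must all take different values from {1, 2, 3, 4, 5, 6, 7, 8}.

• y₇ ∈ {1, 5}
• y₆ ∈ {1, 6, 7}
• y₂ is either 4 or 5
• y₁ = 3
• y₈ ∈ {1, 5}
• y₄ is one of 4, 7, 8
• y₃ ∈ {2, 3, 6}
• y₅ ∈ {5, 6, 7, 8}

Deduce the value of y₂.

y₁ must be 3 (only option left). So y₃ can't be 3.
Among the 7 still-open variables, 2 fits only y₃ (and all 7 values in {1, 2, 4, 5, 6, 7, 8} must be used), so y₃ = 2.
The 2 variables y₇ and y₈ are confined to {1, 5}, which locks those values in; drop them from y₂, y₅, y₆.
So y₂ = 4.

4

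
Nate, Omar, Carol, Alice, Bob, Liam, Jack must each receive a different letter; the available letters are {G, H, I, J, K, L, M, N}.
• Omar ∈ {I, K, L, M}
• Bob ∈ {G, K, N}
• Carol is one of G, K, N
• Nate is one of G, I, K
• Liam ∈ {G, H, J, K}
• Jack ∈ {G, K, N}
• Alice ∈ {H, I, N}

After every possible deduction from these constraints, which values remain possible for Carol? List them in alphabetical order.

G, K, N

The 3 variables Carol, Bob, Jack are confined to {G, K, N}, which locks those values in; drop them from Nate, Omar, Alice, Liam.
Nate has just one choice, so Nate = I. So Omar, Alice can't be I.
Alice must be H (only option left). Strike H from Liam.
Liam must be J (only option left).
No further eliminations apply; Carol can still be any of G, K, N.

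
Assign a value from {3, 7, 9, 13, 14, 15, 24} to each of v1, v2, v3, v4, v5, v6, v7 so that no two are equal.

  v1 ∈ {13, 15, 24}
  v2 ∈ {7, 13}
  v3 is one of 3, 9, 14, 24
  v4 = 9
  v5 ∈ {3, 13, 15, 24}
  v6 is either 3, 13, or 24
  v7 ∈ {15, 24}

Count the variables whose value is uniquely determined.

v4 must be 9 (only option left). Eliminate 9 elsewhere: v3.
The 6 still-open variables draw from only 6 values {3, 7, 13, 14, 15, 24}, so each is used; only v2 can be 7, hence v2 = 7.
The 5 still-open variables together cover exactly {3, 13, 14, 15, 24} — 5 values for 5 variables — and 14 appears only in v3's list, so v3 = 14.
Determined: v2=7, v3=14, v4=9. The other variables each still have more than one consistent value. That makes 3.

3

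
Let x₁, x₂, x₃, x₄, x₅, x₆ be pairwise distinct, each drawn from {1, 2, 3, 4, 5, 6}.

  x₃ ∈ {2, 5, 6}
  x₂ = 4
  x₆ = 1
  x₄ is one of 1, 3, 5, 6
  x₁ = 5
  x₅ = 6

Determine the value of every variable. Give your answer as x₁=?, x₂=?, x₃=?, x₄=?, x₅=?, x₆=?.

x₁ must be 5 (only option left). So x₃, x₄ can't be 5.
That leaves x₂ = 4.
x₅ must be 6 (only option left). So x₃, x₄ can't be 6.
x₆ must be 1 (only option left). Eliminate 1 elsewhere: x₄.
That leaves x₃ = 2.
x₄'s domain is down to {3}, so x₄ = 3.

x₁=5, x₂=4, x₃=2, x₄=3, x₅=6, x₆=1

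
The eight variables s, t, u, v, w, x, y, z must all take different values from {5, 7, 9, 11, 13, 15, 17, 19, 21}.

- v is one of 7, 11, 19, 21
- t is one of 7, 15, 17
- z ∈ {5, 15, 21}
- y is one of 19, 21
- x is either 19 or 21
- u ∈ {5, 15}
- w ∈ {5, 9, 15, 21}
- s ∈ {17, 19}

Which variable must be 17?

The 8 variables draw from only 8 values {5, 7, 9, 11, 15, 17, 19, 21}, so each is used; only w can be 9, hence w = 9.
The 7 still-open variables together cover exactly {5, 7, 11, 15, 17, 19, 21} — 7 values for 7 variables — and 11 appears only in v's list, so v = 11.
The 6 still-open variables draw from only 6 values {5, 7, 15, 17, 19, 21}, so each is used; only t can be 7, hence t = 7.
Among the 5 still-open variables, 17 fits only s (and all 5 values in {5, 15, 17, 19, 21} must be used), so s = 17.

s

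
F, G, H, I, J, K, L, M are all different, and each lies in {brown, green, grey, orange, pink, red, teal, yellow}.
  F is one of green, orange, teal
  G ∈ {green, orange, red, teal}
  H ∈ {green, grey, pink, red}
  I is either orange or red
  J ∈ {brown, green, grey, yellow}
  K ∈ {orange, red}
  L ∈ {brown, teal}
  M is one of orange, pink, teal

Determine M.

The 8 variables together cover exactly {brown, green, grey, orange, pink, red, teal, yellow} — 8 values for 8 variables — and yellow appears only in J's list, so J = yellow.
The 7 still-open variables draw from only 7 values {brown, green, grey, orange, pink, red, teal}, so each is used; only L can be brown, hence L = brown.
The 6 still-open variables together cover exactly {green, grey, orange, pink, red, teal} — 6 values for 6 variables — and grey appears only in H's list, so H = grey.
Among the 5 still-open variables, pink fits only M (and all 5 values in {green, orange, pink, red, teal} must be used), so M = pink.

pink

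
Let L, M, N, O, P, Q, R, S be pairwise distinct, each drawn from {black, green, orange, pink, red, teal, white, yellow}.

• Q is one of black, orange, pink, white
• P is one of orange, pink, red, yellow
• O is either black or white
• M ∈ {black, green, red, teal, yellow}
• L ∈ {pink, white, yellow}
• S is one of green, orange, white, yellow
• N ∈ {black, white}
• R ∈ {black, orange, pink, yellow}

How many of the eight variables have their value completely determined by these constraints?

The 8 variables together cover exactly {black, green, orange, pink, red, teal, white, yellow} — 8 values for 8 variables — and teal appears only in M's list, so M = teal.
The 7 still-open variables draw from only 7 values {black, green, orange, pink, red, white, yellow}, so each is used; only S can be green, hence S = green.
The 6 still-open variables together cover exactly {black, orange, pink, red, white, yellow} — 6 values for 6 variables — and red appears only in P's list, so P = red.
N and O share exactly the 2 values {black, white}; by pigeonhole those values go to them, so strike black, white from L, Q, R.
Determined: M=teal, P=red, S=green. The other variables each still have more than one consistent value. That makes 3.

3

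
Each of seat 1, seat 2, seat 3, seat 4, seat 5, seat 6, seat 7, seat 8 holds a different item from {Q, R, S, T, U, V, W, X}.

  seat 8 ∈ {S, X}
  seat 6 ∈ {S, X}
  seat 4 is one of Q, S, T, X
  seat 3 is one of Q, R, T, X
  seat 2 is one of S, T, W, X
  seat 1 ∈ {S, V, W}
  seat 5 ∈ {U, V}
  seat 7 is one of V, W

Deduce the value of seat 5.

Among the 8 variables, R fits only seat 3 (and all 8 values in {Q, R, S, T, U, V, W, X} must be used), so seat 3 = R.
The 7 still-open variables together cover exactly {Q, S, T, U, V, W, X} — 7 values for 7 variables — and Q appears only in seat 4's list, so seat 4 = Q.
Among the 6 still-open variables, T fits only seat 2 (and all 6 values in {S, T, U, V, W, X} must be used), so seat 2 = T.
The 5 still-open variables draw from only 5 values {S, U, V, W, X}, so each is used; only seat 5 can be U, hence seat 5 = U.

U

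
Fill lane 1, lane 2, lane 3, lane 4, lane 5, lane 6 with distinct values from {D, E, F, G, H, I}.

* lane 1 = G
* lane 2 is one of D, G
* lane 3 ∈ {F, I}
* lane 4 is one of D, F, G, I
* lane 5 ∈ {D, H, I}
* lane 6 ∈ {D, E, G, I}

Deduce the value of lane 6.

E

lane 1 must be G (only option left). Eliminate G elsewhere: lane 2, lane 4, lane 6.
lane 2 must be D (only option left). Strike D from lane 4, lane 5, lane 6.
Among the 4 still-open variables, E fits only lane 6 (and all 4 values in {E, F, H, I} must be used), so lane 6 = E.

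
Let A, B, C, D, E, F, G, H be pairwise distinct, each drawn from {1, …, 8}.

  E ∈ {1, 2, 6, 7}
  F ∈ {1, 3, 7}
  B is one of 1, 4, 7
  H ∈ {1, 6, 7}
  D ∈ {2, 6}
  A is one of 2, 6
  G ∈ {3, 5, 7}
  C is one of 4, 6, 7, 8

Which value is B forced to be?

4

The 8 variables draw from only 8 values {1, 2, 3, 4, 5, 6, 7, 8}, so each is used; only G can be 5, hence G = 5.
The 7 still-open variables together cover exactly {1, 2, 3, 4, 6, 7, 8} — 7 values for 7 variables — and 3 appears only in F's list, so F = 3.
The 6 still-open variables draw from only 6 values {1, 2, 4, 6, 7, 8}, so each is used; only C can be 8, hence C = 8.
The 5 still-open variables draw from only 5 values {1, 2, 4, 6, 7}, so each is used; only B can be 4, hence B = 4.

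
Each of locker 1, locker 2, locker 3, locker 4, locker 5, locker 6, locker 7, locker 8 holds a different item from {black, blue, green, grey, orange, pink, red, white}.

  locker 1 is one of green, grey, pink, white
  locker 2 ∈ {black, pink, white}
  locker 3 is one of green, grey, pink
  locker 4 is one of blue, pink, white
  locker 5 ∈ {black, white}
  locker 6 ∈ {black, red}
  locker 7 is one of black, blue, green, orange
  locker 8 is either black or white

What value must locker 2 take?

Among the 8 variables, orange fits only locker 7 (and all 8 values in {black, blue, green, grey, orange, pink, red, white} must be used), so locker 7 = orange.
The 7 still-open variables together cover exactly {black, blue, green, grey, pink, red, white} — 7 values for 7 variables — and blue appears only in locker 4's list, so locker 4 = blue.
The 6 still-open variables together cover exactly {black, green, grey, pink, red, white} — 6 values for 6 variables — and red appears only in locker 6's list, so locker 6 = red.
locker 5 and locker 8 between them cover only {black, white} — a naked pair. Remove those values from locker 1, locker 2.
So locker 2 = pink.

pink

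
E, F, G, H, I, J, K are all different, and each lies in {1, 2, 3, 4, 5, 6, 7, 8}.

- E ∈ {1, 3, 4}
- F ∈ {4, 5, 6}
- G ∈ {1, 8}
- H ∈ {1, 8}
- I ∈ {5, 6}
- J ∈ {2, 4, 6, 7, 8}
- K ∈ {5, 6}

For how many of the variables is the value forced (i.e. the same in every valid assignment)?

G and H share exactly the 2 values {1, 8}; by pigeonhole those values go to them, so strike 1, 8 from E, J.
The 2 variables I and K are confined to {5, 6}, which locks those values in; drop them from F, J.
F has just one choice, so F = 4. Eliminate 4 elsewhere: E, J.
That leaves E = 3.
Determined: E=3, F=4. The other variables each still have more than one consistent value. That makes 2.

2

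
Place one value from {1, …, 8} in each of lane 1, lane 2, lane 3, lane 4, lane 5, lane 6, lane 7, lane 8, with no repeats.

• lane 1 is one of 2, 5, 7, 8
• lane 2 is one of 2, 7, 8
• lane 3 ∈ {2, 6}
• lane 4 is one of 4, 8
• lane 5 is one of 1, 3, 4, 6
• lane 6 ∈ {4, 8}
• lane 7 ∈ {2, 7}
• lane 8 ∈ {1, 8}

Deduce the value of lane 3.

6

The 8 variables together cover exactly {1, 2, 3, 4, 5, 6, 7, 8} — 8 values for 8 variables — and 3 appears only in lane 5's list, so lane 5 = 3.
The 7 still-open variables draw from only 7 values {1, 2, 4, 5, 6, 7, 8}, so each is used; only lane 8 can be 1, hence lane 8 = 1.
The 6 still-open variables together cover exactly {2, 4, 5, 6, 7, 8} — 6 values for 6 variables — and 5 appears only in lane 1's list, so lane 1 = 5.
The 5 still-open variables together cover exactly {2, 4, 6, 7, 8} — 5 values for 5 variables — and 6 appears only in lane 3's list, so lane 3 = 6.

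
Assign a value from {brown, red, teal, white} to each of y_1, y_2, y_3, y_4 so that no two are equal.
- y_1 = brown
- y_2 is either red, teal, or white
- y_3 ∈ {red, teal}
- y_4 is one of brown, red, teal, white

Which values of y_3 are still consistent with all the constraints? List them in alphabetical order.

red, teal

y_1's domain is down to {brown}, so y_1 = brown. Eliminate brown elsewhere: y_4.
No further eliminations apply; y_3 can still be any of red, teal.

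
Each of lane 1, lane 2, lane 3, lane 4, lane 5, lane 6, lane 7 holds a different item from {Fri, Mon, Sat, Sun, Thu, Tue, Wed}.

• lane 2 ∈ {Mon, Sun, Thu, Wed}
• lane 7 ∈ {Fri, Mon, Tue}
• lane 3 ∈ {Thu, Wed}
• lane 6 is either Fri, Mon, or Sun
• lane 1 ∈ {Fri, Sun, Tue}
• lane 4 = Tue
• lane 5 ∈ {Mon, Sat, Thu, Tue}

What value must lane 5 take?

lane 4 has just one choice, so lane 4 = Tue. Strike Tue from lane 1, lane 5, lane 7.
The 6 still-open variables together cover exactly {Fri, Mon, Sat, Sun, Thu, Wed} — 6 values for 6 variables — and Sat appears only in lane 5's list, so lane 5 = Sat.

Sat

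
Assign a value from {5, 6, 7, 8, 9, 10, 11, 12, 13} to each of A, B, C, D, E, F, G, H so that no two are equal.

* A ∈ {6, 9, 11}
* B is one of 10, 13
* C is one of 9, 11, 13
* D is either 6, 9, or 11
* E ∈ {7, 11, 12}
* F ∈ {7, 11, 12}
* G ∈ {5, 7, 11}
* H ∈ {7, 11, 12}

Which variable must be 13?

The 8 variables together cover exactly {5, 6, 7, 9, 10, 11, 12, 13} — 8 values for 8 variables — and 5 appears only in G's list, so G = 5.
The 7 still-open variables together cover exactly {6, 7, 9, 10, 11, 12, 13} — 7 values for 7 variables — and 10 appears only in B's list, so B = 10.
The 6 still-open variables draw from only 6 values {6, 7, 9, 11, 12, 13}, so each is used; only C can be 13, hence C = 13.

C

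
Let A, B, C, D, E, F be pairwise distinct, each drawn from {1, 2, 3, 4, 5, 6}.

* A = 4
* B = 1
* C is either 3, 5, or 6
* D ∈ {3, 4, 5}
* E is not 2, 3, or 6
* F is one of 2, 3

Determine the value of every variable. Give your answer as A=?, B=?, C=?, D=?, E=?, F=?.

A must be 4 (only option left). Remove 4 from D, E.
B must be 1 (only option left). Eliminate 1 elsewhere: E.
E has just one choice, so E = 5. Eliminate 5 elsewhere: C, D.
D's domain is down to {3}, so D = 3. So C, F can't be 3.
F must be 2 (only option left).
That leaves C = 6.

A=4, B=1, C=6, D=3, E=5, F=2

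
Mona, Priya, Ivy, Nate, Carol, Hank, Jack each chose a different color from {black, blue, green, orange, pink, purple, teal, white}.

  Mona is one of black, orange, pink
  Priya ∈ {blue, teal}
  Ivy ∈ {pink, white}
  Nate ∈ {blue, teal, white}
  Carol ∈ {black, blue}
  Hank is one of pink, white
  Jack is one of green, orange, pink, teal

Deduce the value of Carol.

black

The 7 variables draw from only 7 values {black, blue, green, orange, pink, teal, white}, so each is used; only Jack can be green, hence Jack = green.
The 6 still-open variables draw from only 6 values {black, blue, orange, pink, teal, white}, so each is used; only Mona can be orange, hence Mona = orange.
The 5 still-open variables draw from only 5 values {black, blue, pink, teal, white}, so each is used; only Carol can be black, hence Carol = black.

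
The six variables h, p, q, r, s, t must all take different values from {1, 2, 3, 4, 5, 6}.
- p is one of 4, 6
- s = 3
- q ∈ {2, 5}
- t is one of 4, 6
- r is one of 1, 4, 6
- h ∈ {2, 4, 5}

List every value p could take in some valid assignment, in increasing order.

s's domain is down to {3}, so s = 3.
Among the 5 still-open variables, 1 fits only r (and all 5 values in {1, 2, 4, 5, 6} must be used), so r = 1.
The 2 variables p and t are confined to {4, 6}, which locks those values in; drop them from h.
No further eliminations apply; p can still be any of 4, 6.

4, 6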